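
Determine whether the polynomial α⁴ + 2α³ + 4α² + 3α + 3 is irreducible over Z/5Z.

Write h(α) = α⁴ + 2α³ + 4α² + 3α + 3.
Check for roots in Z/5Z: h(0) = 3; h(1) = 3; h(2) = 2; h(3) = 3; h(4) = 3.
No roots, so no linear factors.
Degree-2 irreducible divisors: test the 10 monic irreducibles of degree 2 over GF(5).
None of them divide h (all give nonzero remainder).
No irreducible factor of degree ≤ 2 exists, so h is irreducible over GF(5).

Yes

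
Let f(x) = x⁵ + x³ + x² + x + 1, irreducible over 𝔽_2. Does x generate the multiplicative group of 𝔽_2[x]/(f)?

|GF(2^5)^×| = 2^5 − 1 = 31. Prime factorization: 31 = 31.
f is primitive ⇔ x has order 31 in GF(2)[x]/(f), i.e. x^(31/q) ≠ 1 for each prime q | 31.
x^(1) mod f = x.
None equal 1, so x has full order 31; f is primitive.

Yes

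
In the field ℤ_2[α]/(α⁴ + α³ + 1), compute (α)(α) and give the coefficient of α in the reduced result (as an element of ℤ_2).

0

Multiply in ℤ_2[α]: (α)·(α) = α².
Reduced: α².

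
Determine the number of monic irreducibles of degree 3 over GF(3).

8

The number of monic irreducibles of degree 3 over GF(3) is (1/3)·Σ_{d∣3} μ(3/d) 3^d.
Divisors of 3: 1, 3; μ(3/d) for each: -1, 1.
Σ = − 3^1 + 3^3 = 24.
N = 24/3 = 8.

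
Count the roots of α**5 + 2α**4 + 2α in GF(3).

1

Write f(α) = α**5 + 2α**4 + 2α.
Evaluate at each of the 3 elements of GF(3):
f(0) = 0 → root; f(1) = 2; f(2) = 2.
Roots: {0}.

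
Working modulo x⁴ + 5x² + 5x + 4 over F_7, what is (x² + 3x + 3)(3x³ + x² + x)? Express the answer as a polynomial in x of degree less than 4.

Multiply in F_7[x]: (x² + 3x + 3)·(3x³ + x² + x) = 3x⁵ + 3x⁴ + 6x³ + 6x² + 3x.
Reduce using x⁴ ≡ 2x² + 2x + 3 (mod x⁴ + 5x² + 5x + 4).
Reduced: 5x³ + 4x² + 4x + 2.

5x^3 + 4x^2 + 4x + 2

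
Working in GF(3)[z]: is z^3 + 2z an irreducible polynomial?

Write h(z) = z^3 + 2z.
Check for roots in GF(3): h(0) = 0 → root; h(1) = 0 → root; h(2) = 0 → root.
h(0) = 0, so (z) divides h(z); h is reducible.

No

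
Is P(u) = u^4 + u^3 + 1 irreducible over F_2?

Yes

Check for roots in F_2: P(0) = 1; P(1) = 1.
No roots, so no linear factors.
Monic irreducibles of degree 2 over GF(2): u^2 + u + 1.
None of them divide P (all give nonzero remainder).
No irreducible factor of degree ≤ 2 exists, so P is irreducible over GF(2).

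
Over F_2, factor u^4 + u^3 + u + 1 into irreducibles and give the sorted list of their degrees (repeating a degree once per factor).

Write g(u) = u^4 + u^3 + u + 1.
Roots in F_2: g(0) = 1; g(1) = 0 → root.
Linear factors from roots: (u + 1).
Complete factorization: g(u) = (u + 1)^2·(u^2 + u + 1).
Factor degrees with multiplicity: 1 + 1 + 2 = 4.

1, 1, 2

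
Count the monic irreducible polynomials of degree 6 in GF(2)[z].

By the necklace-counting formula, N_2(6) = (1/6) Σ_{d|6} μ(6/d)·2^d.
Divisors of 6: 1, 2, 3, 6; μ(6/d) for each: 1, -1, -1, 1.
Σ = 2^1 − 2^2 − 2^3 + 2^6 = 54.
N = 54/6 = 9.

9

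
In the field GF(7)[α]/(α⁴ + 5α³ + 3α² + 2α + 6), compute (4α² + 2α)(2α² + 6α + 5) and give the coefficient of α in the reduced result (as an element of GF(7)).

1

Multiply in GF(7)[α]: (4α² + 2α)·(2α² + 6α + 5) = α⁴ + 4α² + 3α.
Reduce using α⁴ ≡ 2α³ + 4α² + 5α + 1 (mod α⁴ + 5α³ + 3α² + 2α + 6).
Reduced: 2α³ + α² + α + 1.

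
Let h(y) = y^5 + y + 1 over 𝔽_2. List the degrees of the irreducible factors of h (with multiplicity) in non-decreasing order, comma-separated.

Roots in 𝔽_2: h(0) = 1; h(1) = 1.
Complete factorization: h(y) = (y^2 + y + 1)·(y^3 + y^2 + 1).
Factor degrees with multiplicity: 2 + 3 = 5.

2, 3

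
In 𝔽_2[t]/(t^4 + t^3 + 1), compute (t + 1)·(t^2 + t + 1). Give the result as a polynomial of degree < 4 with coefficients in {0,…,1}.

t^3 + 1

Multiply in 𝔽_2[t]: (t + 1)·(t^2 + t + 1) = t^3 + 1.
Reduced: t^3 + 1.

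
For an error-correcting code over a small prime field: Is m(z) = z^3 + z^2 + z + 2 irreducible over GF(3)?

Yes

Check for roots in GF(3): m(0) = 2; m(1) = 2; m(2) = 1.
No roots. A degree-3 polynomial over a field with no linear factor is irreducible.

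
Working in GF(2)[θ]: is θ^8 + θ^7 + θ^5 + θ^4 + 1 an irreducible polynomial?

Write m(θ) = θ^8 + θ^7 + θ^5 + θ^4 + 1.
Check for roots in GF(2): m(0) = 1; m(1) = 1.
No roots, so no linear factors.
Monic irreducibles of degree 2 over GF(2): θ^2 + θ + 1.
None of them divide m (all give nonzero remainder).
Monic irreducibles of degree 3 over GF(2): θ^3 + θ + 1, θ^3 + θ^2 + 1.
None of them divide m (all give nonzero remainder).
Monic irreducibles of degree 4 over GF(2): θ^4 + θ + 1, θ^4 + θ^3 + 1, θ^4 + θ^3 + θ^2 + θ + 1.
None of them divide m (all give nonzero remainder).
No irreducible factor of degree ≤ 4 exists, so m is irreducible over GF(2).

Yes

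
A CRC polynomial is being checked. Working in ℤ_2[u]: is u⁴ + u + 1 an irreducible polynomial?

Write h(u) = u⁴ + u + 1.
Check for roots in ℤ_2: h(0) = 1; h(1) = 1.
No roots, so no linear factors.
Monic irreducibles of degree 2 over GF(2): u² + u + 1.
None of them divide h (all give nonzero remainder).
No irreducible factor of degree ≤ 2 exists, so h is irreducible over GF(2).

Yes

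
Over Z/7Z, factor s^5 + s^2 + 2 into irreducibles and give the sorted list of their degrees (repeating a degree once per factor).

2, 3

Write g(s) = s^5 + s^2 + 2.
Complete factorization: g(s) = (s^2 + 2s + 5)·(s^3 + 5s^2 + 6s + 6).
Factor degrees with multiplicity: 2 + 3 = 5.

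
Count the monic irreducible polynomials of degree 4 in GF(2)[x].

3

x^(2^4) − x is the product of all monic irreducibles of degree dividing 4; Möbius inversion gives N = (1/4) Σ μ(4/d)·2^d.
Divisors of 4: 1, 2, 4; μ(4/d) for each: 0, -1, 1.
Σ = − 2^2 + 2^4 = 12.
N = 12/4 = 3.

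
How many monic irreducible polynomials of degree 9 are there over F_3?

The number of monic irreducibles of degree 9 over GF(3) is (1/9)·Σ_{d∣9} μ(9/d) 3^d.
Divisors of 9: 1, 3, 9; μ(9/d) for each: 0, -1, 1.
Σ = − 3^3 + 3^9 = 19656.
N = 19656/9 = 2184.

2184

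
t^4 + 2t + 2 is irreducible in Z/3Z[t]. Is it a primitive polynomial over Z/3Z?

Yes

Write f(t) = t^4 + 2t + 2.
|GF(3^4)^×| = 3^4 − 1 = 80. Prime factorization: 80 = 2^4·5.
f is primitive ⇔ t has order 80 in GF(3)[t]/(f), i.e. t^(80/q) ≠ 1 for each prime q | 80.
t^(40) mod f = 2.
t^(16) mod f = t^3 + 2t + 2.
None equal 1, so t has full order 80; f is primitive.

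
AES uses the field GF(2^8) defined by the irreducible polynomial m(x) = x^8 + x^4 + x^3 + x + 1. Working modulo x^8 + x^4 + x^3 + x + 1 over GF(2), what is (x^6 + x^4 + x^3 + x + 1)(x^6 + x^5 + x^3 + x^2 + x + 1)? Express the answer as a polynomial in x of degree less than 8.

x^7 + x^6 + x^4

Multiply in GF(2)[x]: (x^6 + x^4 + x^3 + x + 1)·(x^6 + x^5 + x^3 + x^2 + x + 1) = x^12 + x^11 + x^10 + x^9 + x^7 + x^6 + x^5 + x^4 + x^3 + 1.
Reduce using x^8 ≡ x^4 + x^3 + x + 1 (mod x^8 + x^4 + x^3 + x + 1).
Reduced: x^7 + x^6 + x^4.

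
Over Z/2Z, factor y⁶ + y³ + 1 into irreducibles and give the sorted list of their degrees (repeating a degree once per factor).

Write f(y) = y⁶ + y³ + 1.
Roots in Z/2Z: f(0) = 1; f(1) = 1.
Complete factorization: f(y) = (y⁶ + y³ + 1).
Factor degrees with multiplicity: 6 = 6.

6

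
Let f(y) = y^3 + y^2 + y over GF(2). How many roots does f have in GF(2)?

1

Evaluate at each of the 2 elements of GF(2):
f(0) = 0 → root; f(1) = 1.
Roots: {0}.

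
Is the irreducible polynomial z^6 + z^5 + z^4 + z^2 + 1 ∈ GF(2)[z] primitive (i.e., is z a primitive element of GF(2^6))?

Write f(z) = z^6 + z^5 + z^4 + z^2 + 1.
|GF(2^6)^×| = 2^6 − 1 = 63. Prime factorization: 63 = 3^2·7.
f is primitive ⇔ z has order 63 in GF(2)[z]/(f), i.e. z^(63/q) ≠ 1 for each prime q | 63.
z^(21) mod f = 1
z^(9) mod f = z^3 + 1.
Since z^(21) = 1, the order of z divides 21 < 63; not primitive.

No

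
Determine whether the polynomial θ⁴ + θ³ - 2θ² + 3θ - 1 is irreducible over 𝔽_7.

No

Write h(θ) = θ⁴ + θ³ - 2θ² + 3θ - 1.
Check for roots in 𝔽_7: h(0) = 6; h(1) = 2; h(2) = 0 → root; h(3) = 0 → root; h(4) = 5; h(5) = 0 → root; h(6) = 1.
h(2) = 0, so (θ − 2) divides h(θ); h is reducible.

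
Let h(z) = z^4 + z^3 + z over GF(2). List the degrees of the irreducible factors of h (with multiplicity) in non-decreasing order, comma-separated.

1, 3

Roots in GF(2): h(0) = 0 → root; h(1) = 1.
Linear factors from roots: (z).
Complete factorization: h(z) = (z)·(z^3 + z^2 + 1).
Factor degrees with multiplicity: 1 + 3 = 4.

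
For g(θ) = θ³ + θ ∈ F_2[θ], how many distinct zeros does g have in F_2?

2

Evaluate at each of the 2 elements of F_2:
g(0) = 0 → root; g(1) = 0 → root.
Roots: {0, 1}.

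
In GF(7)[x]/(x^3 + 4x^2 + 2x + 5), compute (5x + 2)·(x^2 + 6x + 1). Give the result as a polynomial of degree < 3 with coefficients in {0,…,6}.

Multiply in GF(7)[x]: (5x + 2)·(x^2 + 6x + 1) = 5x^3 + 4x^2 + 3x + 2.
Reduce using x^3 ≡ 3x^2 + 5x + 2 (mod x^3 + 4x^2 + 2x + 5).
Reduced: 5x^2 + 5.

5x^2 + 5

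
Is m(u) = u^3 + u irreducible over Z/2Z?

No

Check for roots in Z/2Z: m(0) = 0 → root; m(1) = 0 → root.
m(0) = 0, so (u) divides m(u); m is reducible.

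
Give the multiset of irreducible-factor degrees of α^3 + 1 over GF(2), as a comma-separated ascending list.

1, 2

Write g(α) = α^3 + 1.
Roots in GF(2): g(0) = 1; g(1) = 0 → root.
Linear factors from roots: (α + 1).
Complete factorization: g(α) = (α + 1)·(α^2 + α + 1).
Factor degrees with multiplicity: 1 + 2 = 3.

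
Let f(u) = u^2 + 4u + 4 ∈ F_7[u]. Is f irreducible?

Check for roots in F_7: f(0) = 4; f(1) = 2; f(2) = 2; f(3) = 4; f(4) = 1; f(5) = 0 → root; f(6) = 1.
f(5) = 0, so (u − 5) divides f(u); f is reducible.

No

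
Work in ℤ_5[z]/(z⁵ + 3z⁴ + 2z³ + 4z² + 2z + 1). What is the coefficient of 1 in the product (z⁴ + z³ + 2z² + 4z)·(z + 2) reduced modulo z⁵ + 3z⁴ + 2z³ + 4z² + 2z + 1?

4

Multiply in ℤ_5[z]: (z⁴ + z³ + 2z² + 4z)·(z + 2) = z⁵ + 3z⁴ + 4z³ + 3z² + 3z.
Reduce using z⁵ ≡ 2z⁴ + 3z³ + z² + 3z + 4 (mod z⁵ + 3z⁴ + 2z³ + 4z² + 2z + 1).
Reduced: 2z³ + 4z² + z + 4.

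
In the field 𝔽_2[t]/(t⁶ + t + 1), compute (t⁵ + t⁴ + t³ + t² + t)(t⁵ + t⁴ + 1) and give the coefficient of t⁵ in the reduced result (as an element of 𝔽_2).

1

Multiply in 𝔽_2[t]: (t⁵ + t⁴ + t³ + t² + t)·(t⁵ + t⁴ + 1) = t¹⁰ + t⁴ + t³ + t² + t.
Reduce using t⁶ ≡ t + 1 (mod t⁶ + t + 1).
Reduced: t⁵ + t³ + t² + t.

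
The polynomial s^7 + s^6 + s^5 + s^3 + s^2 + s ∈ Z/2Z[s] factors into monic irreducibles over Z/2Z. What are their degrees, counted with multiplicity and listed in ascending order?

Write g(s) = s^7 + s^6 + s^5 + s^3 + s^2 + s.
Roots in Z/2Z: g(0) = 0 → root; g(1) = 0 → root.
Linear factors from roots: (s), (s + 1).
Complete factorization: g(s) = (s)·(s + 1)^4·(s^2 + s + 1).
Factor degrees with multiplicity: 1 + 1 + 1 + 1 + 1 + 2 = 7.

1, 1, 1, 1, 1, 2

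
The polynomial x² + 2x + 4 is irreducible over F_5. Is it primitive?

No

Write f(x) = x² + 2x + 4.
|GF(5^2)^×| = 5^2 − 1 = 24. Prime factorization: 24 = 2^3·3.
f is primitive ⇔ x has order 24 in GF(5)[x]/(f), i.e. x^(24/q) ≠ 1 for each prime q | 24.
x^(12) mod f = 1
x^(8) mod f = 2x + 4.
Since x^(12) = 1, the order of x divides 12 < 24; not primitive.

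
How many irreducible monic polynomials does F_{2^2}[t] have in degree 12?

x^(4^12) − x is the product of all monic irreducibles of degree dividing 12; Möbius inversion gives N = (1/12) Σ μ(12/d)·4^d.
Divisors of 12: 1, 2, 3, 4, 6, 12; μ(12/d) for each: 0, 1, 0, -1, -1, 1.
Σ = 4^2 − 4^4 − 4^6 + 4^12 = 16772880.
N = 16772880/12 = 1397740.

1397740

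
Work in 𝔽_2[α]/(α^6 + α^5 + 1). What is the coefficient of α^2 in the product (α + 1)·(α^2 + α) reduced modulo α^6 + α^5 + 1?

Multiply in 𝔽_2[α]: (α + 1)·(α^2 + α) = α^3 + α.
Reduced: α^3 + α.

0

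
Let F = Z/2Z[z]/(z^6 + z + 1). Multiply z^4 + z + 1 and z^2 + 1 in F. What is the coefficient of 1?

Multiply in Z/2Z[z]: (z^4 + z + 1)·(z^2 + 1) = z^6 + z^4 + z^3 + z^2 + z + 1.
Reduce using z^6 ≡ z + 1 (mod z^6 + z + 1).
Reduced: z^4 + z^3 + z^2.

0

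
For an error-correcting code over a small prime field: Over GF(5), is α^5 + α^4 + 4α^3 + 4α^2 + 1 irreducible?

Write P(α) = α^5 + α^4 + 4α^3 + 4α^2 + 1.
Check for roots in GF(5): P(0) = 1; P(1) = 1; P(2) = 2; P(3) = 4; P(4) = 1.
No roots, so no linear factors.
Degree-2 irreducible divisors: test the 10 monic irreducibles of degree 2 over GF(5).
None of them divide P (all give nonzero remainder).
No irreducible factor of degree ≤ 2 exists, so P is irreducible over GF(5).

Yes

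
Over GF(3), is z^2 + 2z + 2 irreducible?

Write P(z) = z^2 + 2z + 2.
Check for roots in GF(3): P(0) = 2; P(1) = 2; P(2) = 1.
No roots. A degree-2 polynomial over a field with no linear factor is irreducible.

Yes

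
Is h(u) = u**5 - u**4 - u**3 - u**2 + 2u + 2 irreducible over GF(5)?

Check for roots in GF(5): h(0) = 2; h(1) = 2; h(2) = 0 → root; h(3) = 4; h(4) = 3.
h(2) = 0, so (u − 2) divides h(u); h is reducible.

No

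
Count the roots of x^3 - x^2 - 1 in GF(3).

Write g(x) = x^3 - x^2 - 1.
Evaluate at each of the 3 elements of GF(3):
g(0) = 2; g(1) = 2; g(2) = 0 → root.
Roots: {2}.

1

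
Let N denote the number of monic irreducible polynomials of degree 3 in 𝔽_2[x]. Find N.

2

x^(2^3) − x is the product of all monic irreducibles of degree dividing 3; Möbius inversion gives N = (1/3) Σ μ(3/d)·2^d.
Divisors of 3: 1, 3; μ(3/d) for each: -1, 1.
Σ = − 2^1 + 2^3 = 6.
N = 6/3 = 2.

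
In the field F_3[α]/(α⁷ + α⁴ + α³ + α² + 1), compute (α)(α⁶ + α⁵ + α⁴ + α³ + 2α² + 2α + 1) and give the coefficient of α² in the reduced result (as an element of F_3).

Multiply in F_3[α]: (α)·(α⁶ + α⁵ + α⁴ + α³ + 2α² + 2α + 1) = α⁷ + α⁶ + α⁵ + α⁴ + 2α³ + 2α² + α.
Reduce using α⁷ ≡ 2α⁴ + 2α³ + 2α² + 2 (mod α⁷ + α⁴ + α³ + α² + 1).
Reduced: α⁶ + α⁵ + α³ + α² + α + 2.

1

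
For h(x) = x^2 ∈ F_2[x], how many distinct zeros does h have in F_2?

1

Evaluate at each of the 2 elements of F_2:
h(0) = 0 → root; h(1) = 1.
Roots: {0}.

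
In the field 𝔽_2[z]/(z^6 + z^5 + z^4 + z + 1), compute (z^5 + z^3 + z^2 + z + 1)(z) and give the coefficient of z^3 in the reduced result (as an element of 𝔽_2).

Multiply in 𝔽_2[z]: (z^5 + z^3 + z^2 + z + 1)·(z) = z^6 + z^4 + z^3 + z^2 + z.
Reduce using z^6 ≡ z^5 + z^4 + z + 1 (mod z^6 + z^5 + z^4 + z + 1).
Reduced: z^5 + z^3 + z^2 + 1.

1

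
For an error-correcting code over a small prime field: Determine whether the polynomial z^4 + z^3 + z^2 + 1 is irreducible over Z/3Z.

Yes

Write h(z) = z^4 + z^3 + z^2 + 1.
Check for roots in Z/3Z: h(0) = 1; h(1) = 1; h(2) = 2.
No roots, so no linear factors.
Monic irreducibles of degree 2 over GF(3): z^2 + 1, z^2 + z - 1, z^2 - z - 1.
None of them divide h (all give nonzero remainder).
No irreducible factor of degree ≤ 2 exists, so h is irreducible over GF(3).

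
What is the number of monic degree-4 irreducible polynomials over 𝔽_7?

588

The number of monic irreducibles of degree 4 over GF(7) is (1/4)·Σ_{d∣4} μ(4/d) 7^d.
Divisors of 4: 1, 2, 4; μ(4/d) for each: 0, -1, 1.
Σ = − 7^2 + 7^4 = 2352.
N = 2352/4 = 588.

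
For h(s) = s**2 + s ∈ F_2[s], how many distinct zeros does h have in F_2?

2

Evaluate at each of the 2 elements of F_2:
h(0) = 0 → root; h(1) = 0 → root.
Roots: {0, 1}.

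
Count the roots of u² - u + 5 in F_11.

2

Write P(u) = u² - u + 5.
Evaluate at each of the 11 elements of F_11:
P(0) = 5; P(1) = 5; P(2) = 7; P(3) = 0 → root; P(4) = 6; P(5) = 3; P(6) = 2; P(7) = 3; P(8) = 6; P(9) = 0 → root; P(10) = 7.
Roots: {3, 9}.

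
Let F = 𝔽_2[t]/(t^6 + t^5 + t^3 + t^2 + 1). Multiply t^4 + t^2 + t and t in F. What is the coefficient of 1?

Multiply in 𝔽_2[t]: (t^4 + t^2 + t)·(t) = t^5 + t^3 + t^2.
Reduced: t^5 + t^3 + t^2.

0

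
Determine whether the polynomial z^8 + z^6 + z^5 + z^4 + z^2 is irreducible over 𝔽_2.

Write m(z) = z^8 + z^6 + z^5 + z^4 + z^2.
Check for roots in 𝔽_2: m(0) = 0 → root; m(1) = 1.
m(0) = 0, so (z) divides m(z); m is reducible.

No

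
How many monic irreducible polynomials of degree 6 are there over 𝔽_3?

The number of monic irreducibles of degree 6 over GF(3) is (1/6)·Σ_{d∣6} μ(6/d) 3^d.
Divisors of 6: 1, 2, 3, 6; μ(6/d) for each: 1, -1, -1, 1.
Σ = 3^1 − 3^2 − 3^3 + 3^6 = 696.
N = 696/6 = 116.

116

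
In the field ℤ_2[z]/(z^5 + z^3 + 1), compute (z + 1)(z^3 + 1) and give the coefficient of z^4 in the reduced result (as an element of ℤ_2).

Multiply in ℤ_2[z]: (z + 1)·(z^3 + 1) = z^4 + z^3 + z + 1.
Reduced: z^4 + z^3 + z + 1.

1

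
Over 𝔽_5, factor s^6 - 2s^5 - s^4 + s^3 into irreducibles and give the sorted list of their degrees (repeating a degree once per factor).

1, 1, 1, 3

Write f(s) = s^6 - 2s^5 - s^4 + s^3.
Roots in 𝔽_5: f(0) = 0 → root; f(1) = 4; f(2) = 2; f(3) = 4; f(4) = 1.
Linear factors from roots: (s).
Complete factorization: f(s) = (s)^3·(s^3 - 2s^2 - s + 1).
Factor degrees with multiplicity: 1 + 1 + 1 + 3 = 6.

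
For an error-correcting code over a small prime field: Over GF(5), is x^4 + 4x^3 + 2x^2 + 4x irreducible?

Write h(x) = x^4 + 4x^3 + 2x^2 + 4x.
Check for roots in GF(5): h(0) = 0 → root; h(1) = 1; h(2) = 4; h(3) = 4; h(4) = 0 → root.
h(0) = 0, so (x) divides h(x); h is reducible.

No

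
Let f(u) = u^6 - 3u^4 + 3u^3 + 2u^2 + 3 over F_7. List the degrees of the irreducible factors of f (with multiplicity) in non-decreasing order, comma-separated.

1, 1, 2, 2

Linear factors from roots: (u - 3), (u + 1).
Complete factorization: f(u) = (u + 1)·(u - 3)·(u^2 + 3u + 1)·(u^2 - u - 1).
Factor degrees with multiplicity: 1 + 1 + 2 + 2 = 6.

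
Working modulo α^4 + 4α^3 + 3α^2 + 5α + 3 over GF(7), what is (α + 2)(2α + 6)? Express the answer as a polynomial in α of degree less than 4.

Multiply in GF(7)[α]: (α + 2)·(2α + 6) = 2α^2 + 3α + 5.
Reduced: 2α^2 + 3α + 5.

2α^2 + 3α + 5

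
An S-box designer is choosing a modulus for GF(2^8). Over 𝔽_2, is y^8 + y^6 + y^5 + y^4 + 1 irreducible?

Yes

Write P(y) = y^8 + y^6 + y^5 + y^4 + 1.
Check for roots in 𝔽_2: P(0) = 1; P(1) = 1.
No roots, so no linear factors.
Monic irreducibles of degree 2 over GF(2): y^2 + y + 1.
None of them divide P (all give nonzero remainder).
Monic irreducibles of degree 3 over GF(2): y^3 + y + 1, y^3 + y^2 + 1.
None of them divide P (all give nonzero remainder).
Monic irreducibles of degree 4 over GF(2): y^4 + y + 1, y^4 + y^3 + 1, y^4 + y^3 + y^2 + y + 1.
None of them divide P (all give nonzero remainder).
No irreducible factor of degree ≤ 4 exists, so P is irreducible over GF(2).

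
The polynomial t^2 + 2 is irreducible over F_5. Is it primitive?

No

Write f(t) = t^2 + 2.
|GF(5^2)^×| = 5^2 − 1 = 24. Prime factorization: 24 = 2^3·3.
f is primitive ⇔ t has order 24 in GF(5)[t]/(f), i.e. t^(24/q) ≠ 1 for each prime q | 24.
t^(12) mod f = 4.
t^(8) mod f = 1
Since t^(8) = 1, the order of t divides 8 < 24; not primitive.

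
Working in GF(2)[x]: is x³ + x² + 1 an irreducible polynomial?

Yes

Write P(x) = x³ + x² + 1.
Check for roots in GF(2): P(0) = 1; P(1) = 1.
No roots. A degree-3 polynomial over a field with no linear factor is irreducible.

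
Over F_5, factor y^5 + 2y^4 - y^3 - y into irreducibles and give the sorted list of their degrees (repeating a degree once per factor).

1, 1, 3

Write h(y) = y^5 + 2y^4 - y^3 - y.
Roots in F_5: h(0) = 0 → root; h(1) = 1; h(2) = 4; h(3) = 0 → root; h(4) = 3.
Linear factors from roots: (y), (y + 2).
Complete factorization: h(y) = (y)·(y + 2)·(y^3 - y + 2).
Factor degrees with multiplicity: 1 + 1 + 3 = 5.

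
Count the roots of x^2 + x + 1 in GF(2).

Write h(x) = x^2 + x + 1.
Evaluate at each of the 2 elements of GF(2):
h(0) = 1; h(1) = 1.
No element is a root.

0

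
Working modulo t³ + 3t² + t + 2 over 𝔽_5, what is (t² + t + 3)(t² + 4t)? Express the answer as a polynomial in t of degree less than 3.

3t + 1

Multiply in 𝔽_5[t]: (t² + t + 3)·(t² + 4t) = t⁴ + 2t² + 2t.
Reduce using t³ ≡ 2t² + 4t + 3 (mod t³ + 3t² + t + 2).
Reduced: 3t + 1.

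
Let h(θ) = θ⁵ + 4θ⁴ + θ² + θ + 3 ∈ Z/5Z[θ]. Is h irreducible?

Check for roots in Z/5Z: h(0) = 3; h(1) = 0 → root; h(2) = 0 → root; h(3) = 2; h(4) = 1.
h(1) = 0, so (θ − 1) divides h(θ); h is reducible.

No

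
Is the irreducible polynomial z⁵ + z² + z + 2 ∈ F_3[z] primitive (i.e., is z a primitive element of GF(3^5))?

No

Write f(z) = z⁵ + z² + z + 2.
|GF(3^5)^×| = 3^5 − 1 = 242. Prime factorization: 242 = 2·11^2.
f is primitive ⇔ z has order 242 in GF(3)[z]/(f), i.e. z^(242/q) ≠ 1 for each prime q | 242.
z^(121) mod f = 1
z^(22) mod f = z⁴ + 2z³ + 2z² + 2z.
Since z^(121) = 1, the order of z divides 121 < 242; not primitive.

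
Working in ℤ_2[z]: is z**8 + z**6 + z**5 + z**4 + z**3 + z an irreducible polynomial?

Write h(z) = z**8 + z**6 + z**5 + z**4 + z**3 + z.
Check for roots in ℤ_2: h(0) = 0 → root; h(1) = 0 → root.
h(0) = 0, so (z) divides h(z); h is reducible.

No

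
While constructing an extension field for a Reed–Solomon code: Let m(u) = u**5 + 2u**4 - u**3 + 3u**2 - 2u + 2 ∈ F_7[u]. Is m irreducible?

Yes

Check for roots in F_7: m(0) = 2; m(1) = 5; m(2) = 3; m(3) = 2; m(4) = 2; m(5) = 5; m(6) = 2.
No roots, so no linear factors.
Degree-2 irreducible divisors: test the 21 monic irreducibles of degree 2 over GF(7).
None of them divide m (all give nonzero remainder).
No irreducible factor of degree ≤ 2 exists, so m is irreducible over GF(7).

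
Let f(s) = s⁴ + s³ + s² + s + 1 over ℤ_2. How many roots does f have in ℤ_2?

0

Evaluate at each of the 2 elements of ℤ_2:
f(0) = 1; f(1) = 1.
No element is a root.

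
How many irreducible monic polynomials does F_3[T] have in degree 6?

The number of monic irreducibles of degree 6 over GF(3) is (1/6)·Σ_{d∣6} μ(6/d) 3^d.
Divisors of 6: 1, 2, 3, 6; μ(6/d) for each: 1, -1, -1, 1.
Σ = 3^1 − 3^2 − 3^3 + 3^6 = 696.
N = 696/6 = 116.

116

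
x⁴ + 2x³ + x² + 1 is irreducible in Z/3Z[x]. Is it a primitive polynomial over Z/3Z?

Write f(x) = x⁴ + 2x³ + x² + 1.
|GF(3^4)^×| = 3^4 − 1 = 80. Prime factorization: 80 = 2^4·5.
f is primitive ⇔ x has order 80 in GF(3)[x]/(f), i.e. x^(80/q) ≠ 1 for each prime q | 80.
x^(40) mod f = 1
x^(16) mod f = x³ + x² + 2x.
Since x^(40) = 1, the order of x divides 40 < 80; not primitive.

No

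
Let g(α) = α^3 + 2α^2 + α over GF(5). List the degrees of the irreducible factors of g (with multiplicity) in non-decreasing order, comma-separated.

Roots in GF(5): g(0) = 0 → root; g(1) = 4; g(2) = 3; g(3) = 3; g(4) = 0 → root.
Linear factors from roots: (α), (α + 1).
Complete factorization: g(α) = (α)·(α + 1)^2.
Factor degrees with multiplicity: 1 + 1 + 1 = 3.

1, 1, 1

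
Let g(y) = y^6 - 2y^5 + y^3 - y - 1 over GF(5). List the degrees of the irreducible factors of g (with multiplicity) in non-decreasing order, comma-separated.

1, 2, 3

Roots in GF(5): g(0) = 4; g(1) = 3; g(2) = 0 → root; g(3) = 1; g(4) = 2.
Linear factors from roots: (y - 2).
Complete factorization: g(y) = (y - 2)·(y^2 + y + 2)·(y^3 - y^2 - y - 1).
Factor degrees with multiplicity: 1 + 2 + 3 = 6.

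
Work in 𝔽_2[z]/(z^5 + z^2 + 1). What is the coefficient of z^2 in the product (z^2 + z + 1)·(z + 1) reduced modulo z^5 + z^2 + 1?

Multiply in 𝔽_2[z]: (z^2 + z + 1)·(z + 1) = z^3 + 1.
Reduced: z^3 + 1.

0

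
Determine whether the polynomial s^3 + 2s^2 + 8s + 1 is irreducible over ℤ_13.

Yes

Write P(s) = s^3 + 2s^2 + 8s + 1.
Check each element of ℤ_13 for a root: P(0)=1, P(1)=12, P(2)=7, P(3)=5, P(4)=12, P(5)=8, P(6)=12, P(7)=4, P(8)=3, P(9)=2, P(10)=7, P(11)=11, P(12)=7.
No roots. A degree-3 polynomial over a field with no linear factor is irreducible.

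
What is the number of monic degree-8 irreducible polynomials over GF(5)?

Gauss's count: N_{5}(8) = (1/8) Σ_{d|8} μ(8/d)·5^d.
Divisors of 8: 1, 2, 4, 8; μ(8/d) for each: 0, 0, -1, 1.
Σ = − 5^4 + 5^8 = 390000.
N = 390000/8 = 48750.

48750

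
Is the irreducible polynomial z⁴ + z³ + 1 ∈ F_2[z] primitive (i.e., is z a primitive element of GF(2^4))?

Write f(z) = z⁴ + z³ + 1.
|GF(2^4)^×| = 2^4 − 1 = 15. Prime factorization: 15 = 3·5.
f is primitive ⇔ z has order 15 in GF(2)[z]/(f), i.e. z^(15/q) ≠ 1 for each prime q | 15.
z^(5) mod f = z³ + z + 1.
z^(3) mod f = z³.
None equal 1, so z has full order 15; f is primitive.

Yes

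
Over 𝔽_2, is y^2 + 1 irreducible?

Write g(y) = y^2 + 1.
Check for roots in 𝔽_2: g(0) = 1; g(1) = 0 → root.
g(1) = 0, so (y − 1) divides g(y); g is reducible.

No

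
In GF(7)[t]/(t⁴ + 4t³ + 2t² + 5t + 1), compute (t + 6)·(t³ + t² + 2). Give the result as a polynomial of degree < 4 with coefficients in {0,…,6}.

Multiply in GF(7)[t]: (t + 6)·(t³ + t² + 2) = t⁴ + 6t² + 2t + 5.
Reduce using t⁴ ≡ 3t³ + 5t² + 2t + 6 (mod t⁴ + 4t³ + 2t² + 5t + 1).
Reduced: 3t³ + 4t² + 4t + 4.

3t^3 + 4t^2 + 4t + 4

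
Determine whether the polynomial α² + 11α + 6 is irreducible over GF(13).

Yes

Write m(α) = α² + 11α + 6.
Check each element of GF(13) for a root: m(0)=6, m(1)=5, m(2)=6, m(3)=9, m(4)=1, m(5)=8, m(6)=4, m(7)=2, m(8)=2, m(9)=4, m(10)=8, m(11)=1, m(12)=9.
No roots. A degree-2 polynomial over a field with no linear factor is irreducible.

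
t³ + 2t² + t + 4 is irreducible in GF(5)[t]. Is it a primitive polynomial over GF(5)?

No

Write f(t) = t³ + 2t² + t + 4.
|GF(5^3)^×| = 5^3 − 1 = 124. Prime factorization: 124 = 2^2·31.
f is primitive ⇔ t has order 124 in GF(5)[t]/(f), i.e. t^(124/q) ≠ 1 for each prime q | 124.
t^(62) mod f = 1
t^(4) mod f = 3t² + 3t + 3.
Since t^(62) = 1, the order of t divides 62 < 124; not primitive.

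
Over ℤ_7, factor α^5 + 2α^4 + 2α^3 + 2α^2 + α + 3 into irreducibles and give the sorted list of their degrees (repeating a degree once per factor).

1, 1, 3

Write h(α) = α^5 + 2α^4 + 2α^3 + 2α^2 + α + 3.
Linear factors from roots: (α + 4), (α + 2).
Complete factorization: h(α) = (α + 2)·(α + 4)·(α^3 + 3α^2 + 4α + 3).
Factor degrees with multiplicity: 1 + 1 + 3 = 5.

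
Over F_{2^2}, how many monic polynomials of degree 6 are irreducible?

Gauss's count: N_{4}(6) = (1/6) Σ_{d|6} μ(6/d)·4^d.
Divisors of 6: 1, 2, 3, 6; μ(6/d) for each: 1, -1, -1, 1.
Σ = 4^1 − 4^2 − 4^3 + 4^6 = 4020.
N = 4020/6 = 670.

670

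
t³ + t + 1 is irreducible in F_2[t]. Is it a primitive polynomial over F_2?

Yes

Write f(t) = t³ + t + 1.
|GF(2^3)^×| = 2^3 − 1 = 7. Prime factorization: 7 = 7.
f is primitive ⇔ t has order 7 in GF(2)[t]/(f), i.e. t^(7/q) ≠ 1 for each prime q | 7.
t^(1) mod f = t.
None equal 1, so t has full order 7; f is primitive.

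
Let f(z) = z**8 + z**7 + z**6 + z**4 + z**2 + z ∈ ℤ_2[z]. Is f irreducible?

Check for roots in ℤ_2: f(0) = 0 → root; f(1) = 0 → root.
f(0) = 0, so (z) divides f(z); f is reducible.

No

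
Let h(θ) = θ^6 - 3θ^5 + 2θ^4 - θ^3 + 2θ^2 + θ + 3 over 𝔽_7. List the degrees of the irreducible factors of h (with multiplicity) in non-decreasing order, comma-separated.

Complete factorization: h(θ) = (θ^6 - 3θ^5 + 2θ^4 - θ^3 + 2θ^2 + θ + 3).
Factor degrees with multiplicity: 6 = 6.

6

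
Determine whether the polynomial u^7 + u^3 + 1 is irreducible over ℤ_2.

Yes

Write g(u) = u^7 + u^3 + 1.
Check for roots in ℤ_2: g(0) = 1; g(1) = 1.
No roots, so no linear factors.
Monic irreducibles of degree 2 over GF(2): u^2 + u + 1.
None of them divide g (all give nonzero remainder).
Monic irreducibles of degree 3 over GF(2): u^3 + u + 1, u^3 + u^2 + 1.
None of them divide g (all give nonzero remainder).
No irreducible factor of degree ≤ 3 exists, so g is irreducible over GF(2).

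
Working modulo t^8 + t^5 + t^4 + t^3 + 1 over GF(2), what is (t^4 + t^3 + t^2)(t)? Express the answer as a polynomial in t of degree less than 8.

Multiply in GF(2)[t]: (t^4 + t^3 + t^2)·(t) = t^5 + t^4 + t^3.
Reduced: t^5 + t^4 + t^3.

t^5 + t^4 + t^3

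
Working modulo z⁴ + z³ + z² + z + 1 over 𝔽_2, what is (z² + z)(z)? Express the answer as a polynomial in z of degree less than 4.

z^3 + z^2

Multiply in 𝔽_2[z]: (z² + z)·(z) = z³ + z².
Reduced: z³ + z².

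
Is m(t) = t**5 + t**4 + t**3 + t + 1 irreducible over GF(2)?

Yes

Check for roots in GF(2): m(0) = 1; m(1) = 1.
No roots, so no linear factors.
Monic irreducibles of degree 2 over GF(2): t**2 + t + 1.
None of them divide m (all give nonzero remainder).
No irreducible factor of degree ≤ 2 exists, so m is irreducible over GF(2).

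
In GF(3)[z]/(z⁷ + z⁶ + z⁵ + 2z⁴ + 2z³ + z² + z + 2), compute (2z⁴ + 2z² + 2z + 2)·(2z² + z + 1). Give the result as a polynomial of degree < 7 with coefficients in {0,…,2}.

z^6 + 2z^5 + 2z^2 + z + 2

Multiply in GF(3)[z]: (2z⁴ + 2z² + 2z + 2)·(2z² + z + 1) = z⁶ + 2z⁵ + 2z² + z + 2.
Reduced: z⁶ + 2z⁵ + 2z² + z + 2.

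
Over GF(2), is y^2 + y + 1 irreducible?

Yes

Write h(y) = y^2 + y + 1.
Check for roots in GF(2): h(0) = 1; h(1) = 1.
No roots. A degree-2 polynomial over a field with no linear factor is irreducible.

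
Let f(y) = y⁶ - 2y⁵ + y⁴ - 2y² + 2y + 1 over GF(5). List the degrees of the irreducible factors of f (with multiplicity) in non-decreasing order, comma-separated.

Roots in GF(5): f(0) = 1; f(1) = 1; f(2) = 3; f(3) = 3; f(4) = 1.
Complete factorization: f(y) = (y⁶ - 2y⁵ + y⁴ - 2y² + 2y + 1).
Factor degrees with multiplicity: 6 = 6.

6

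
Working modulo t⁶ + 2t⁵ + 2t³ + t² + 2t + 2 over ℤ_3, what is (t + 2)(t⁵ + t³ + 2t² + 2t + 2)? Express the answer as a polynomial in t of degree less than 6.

t^4 + 2t^3 + 2t^2 + t + 2

Multiply in ℤ_3[t]: (t + 2)·(t⁵ + t³ + 2t² + 2t + 2) = t⁶ + 2t⁵ + t⁴ + t³ + 1.
Reduce using t⁶ ≡ t⁵ + t³ + 2t² + t + 1 (mod t⁶ + 2t⁵ + 2t³ + t² + 2t + 2).
Reduced: t⁴ + 2t³ + 2t² + t + 2.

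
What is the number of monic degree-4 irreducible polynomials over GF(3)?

18

By the necklace-counting formula, N_3(4) = (1/4) Σ_{d|4} μ(4/d)·3^d.
Divisors of 4: 1, 2, 4; μ(4/d) for each: 0, -1, 1.
Σ = − 3^2 + 3^4 = 72.
N = 72/4 = 18.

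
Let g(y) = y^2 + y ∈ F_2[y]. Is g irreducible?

No

Check for roots in F_2: g(0) = 0 → root; g(1) = 0 → root.
g(0) = 0, so (y) divides g(y); g is reducible.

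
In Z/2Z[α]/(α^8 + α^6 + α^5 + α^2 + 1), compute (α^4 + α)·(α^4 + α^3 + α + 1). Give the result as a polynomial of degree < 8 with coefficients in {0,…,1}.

α^7 + α^6 + α^5 + α + 1

Multiply in Z/2Z[α]: (α^4 + α)·(α^4 + α^3 + α + 1) = α^8 + α^7 + α^2 + α.
Reduce using α^8 ≡ α^6 + α^5 + α^2 + 1 (mod α^8 + α^6 + α^5 + α^2 + 1).
Reduced: α^7 + α^6 + α^5 + α + 1.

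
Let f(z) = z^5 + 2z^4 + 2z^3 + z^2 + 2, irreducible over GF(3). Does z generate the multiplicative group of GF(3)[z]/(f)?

|GF(3^5)^×| = 3^5 − 1 = 242. Prime factorization: 242 = 2·11^2.
f is primitive ⇔ z has order 242 in GF(3)[z]/(f), i.e. z^(242/q) ≠ 1 for each prime q | 242.
z^(121) mod f = 1
z^(22) mod f = z^4 + z + 1.
Since z^(121) = 1, the order of z divides 121 < 242; not primitive.

No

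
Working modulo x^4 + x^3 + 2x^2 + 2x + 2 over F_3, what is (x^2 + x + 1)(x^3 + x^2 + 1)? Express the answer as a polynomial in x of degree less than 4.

2x^3 + x^2 + 2

Multiply in F_3[x]: (x^2 + x + 1)·(x^3 + x^2 + 1) = x^5 + 2x^4 + 2x^3 + 2x^2 + x + 1.
Reduce using x^4 ≡ 2x^3 + x^2 + x + 1 (mod x^4 + x^3 + 2x^2 + 2x + 2).
Reduced: 2x^3 + x^2 + 2.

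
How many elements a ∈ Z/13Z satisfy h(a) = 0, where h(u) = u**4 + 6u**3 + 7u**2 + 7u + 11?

4

Evaluate at each of the 13 elements of Z/13Z:
h(0) = 11; h(1) = 6; h(2) = 0 → root; h(3) = 0 → root; h(4) = 11; h(5) = 10; h(6) = 11; h(7) = 0 → root; h(8) = 0 → root; h(9) = 6; h(10) = 11; h(11) = 6; h(12) = 6.
Roots: {2, 3, 7, 8}.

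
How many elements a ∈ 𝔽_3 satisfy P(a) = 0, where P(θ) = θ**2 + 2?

Evaluate at each of the 3 elements of 𝔽_3:
P(0) = 2; P(1) = 0 → root; P(2) = 0 → root.
Roots: {1, 2}.

2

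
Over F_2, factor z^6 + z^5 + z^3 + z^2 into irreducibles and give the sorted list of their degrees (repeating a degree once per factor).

Write f(z) = z^6 + z^5 + z^3 + z^2.
Roots in F_2: f(0) = 0 → root; f(1) = 0 → root.
Linear factors from roots: (z), (z + 1).
Complete factorization: f(z) = (z)^2·(z + 1)^2·(z^2 + z + 1).
Factor degrees with multiplicity: 1 + 1 + 1 + 1 + 2 = 6.

1, 1, 1, 1, 2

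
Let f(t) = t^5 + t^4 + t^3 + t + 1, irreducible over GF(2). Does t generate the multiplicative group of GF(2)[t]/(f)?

Yes

|GF(2^5)^×| = 2^5 − 1 = 31. Prime factorization: 31 = 31.
f is primitive ⇔ t has order 31 in GF(2)[t]/(f), i.e. t^(31/q) ≠ 1 for each prime q | 31.
t^(1) mod f = t.
None equal 1, so t has full order 31; f is primitive.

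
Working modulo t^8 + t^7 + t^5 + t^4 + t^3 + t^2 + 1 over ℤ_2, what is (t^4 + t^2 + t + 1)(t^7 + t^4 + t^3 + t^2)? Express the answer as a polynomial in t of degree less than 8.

t^7 + t^5 + t^4 + t^2 + 1

Multiply in ℤ_2[t]: (t^4 + t^2 + t + 1)·(t^7 + t^4 + t^3 + t^2) = t^11 + t^9 + t^4 + t^2.
Reduce using t^8 ≡ t^7 + t^5 + t^4 + t^3 + t^2 + 1 (mod t^8 + t^7 + t^5 + t^4 + t^3 + t^2 + 1).
Reduced: t^7 + t^5 + t^4 + t^2 + 1.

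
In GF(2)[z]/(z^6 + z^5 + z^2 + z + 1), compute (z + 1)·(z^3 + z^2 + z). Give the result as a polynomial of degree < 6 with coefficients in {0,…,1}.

z^4 + z

Multiply in GF(2)[z]: (z + 1)·(z^3 + z^2 + z) = z^4 + z.
Reduced: z^4 + z.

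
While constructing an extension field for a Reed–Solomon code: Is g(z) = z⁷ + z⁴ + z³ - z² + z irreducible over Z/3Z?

No

Check for roots in Z/3Z: g(0) = 0 → root; g(1) = 0 → root; g(2) = 0 → root.
g(0) = 0, so (z) divides g(z); g is reducible.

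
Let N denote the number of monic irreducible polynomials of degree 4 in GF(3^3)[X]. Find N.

132678

x^(27^4) − x is the product of all monic irreducibles of degree dividing 4; Möbius inversion gives N = (1/4) Σ μ(4/d)·27^d.
Divisors of 4: 1, 2, 4; μ(4/d) for each: 0, -1, 1.
Σ = − 27^2 + 27^4 = 530712.
N = 530712/4 = 132678.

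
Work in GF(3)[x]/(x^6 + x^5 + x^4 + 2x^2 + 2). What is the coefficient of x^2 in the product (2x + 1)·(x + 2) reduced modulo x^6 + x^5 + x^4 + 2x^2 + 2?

Multiply in GF(3)[x]: (2x + 1)·(x + 2) = 2x^2 + 2x + 2.
Reduced: 2x^2 + 2x + 2.

2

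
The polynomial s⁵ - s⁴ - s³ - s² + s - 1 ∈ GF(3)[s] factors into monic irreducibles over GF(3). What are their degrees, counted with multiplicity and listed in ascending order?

Write f(s) = s⁵ - s⁴ - s³ - s² + s - 1.
Roots in GF(3): f(0) = 2; f(1) = 1; f(2) = 2.
Complete factorization: f(s) = (s⁵ - s⁴ - s³ - s² + s - 1).
Factor degrees with multiplicity: 5 = 5.

5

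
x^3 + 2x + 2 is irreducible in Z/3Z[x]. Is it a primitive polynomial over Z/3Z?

Write f(x) = x^3 + 2x + 2.
|GF(3^3)^×| = 3^3 − 1 = 26. Prime factorization: 26 = 2·13.
f is primitive ⇔ x has order 26 in GF(3)[x]/(f), i.e. x^(26/q) ≠ 1 for each prime q | 26.
x^(13) mod f = 1
x^(2) mod f = x^2.
Since x^(13) = 1, the order of x divides 13 < 26; not primitive.

No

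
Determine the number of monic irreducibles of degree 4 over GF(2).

The number of monic irreducibles of degree 4 over GF(2) is (1/4)·Σ_{d∣4} μ(4/d) 2^d.
Divisors of 4: 1, 2, 4; μ(4/d) for each: 0, -1, 1.
Σ = − 2^2 + 2^4 = 12.
N = 12/4 = 3.

3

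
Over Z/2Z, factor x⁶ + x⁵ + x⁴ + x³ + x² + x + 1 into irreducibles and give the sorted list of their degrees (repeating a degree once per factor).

Write f(x) = x⁶ + x⁵ + x⁴ + x³ + x² + x + 1.
Roots in Z/2Z: f(0) = 1; f(1) = 1.
Complete factorization: f(x) = (x³ + x + 1)·(x³ + x² + 1).
Factor degrees with multiplicity: 3 + 3 = 6.

3, 3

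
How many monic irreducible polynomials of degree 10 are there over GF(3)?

5880

The number of monic irreducibles of degree 10 over GF(3) is (1/10)·Σ_{d∣10} μ(10/d) 3^d.
Divisors of 10: 1, 2, 5, 10; μ(10/d) for each: 1, -1, -1, 1.
Σ = 3^1 − 3^2 − 3^5 + 3^10 = 58800.
N = 58800/10 = 5880.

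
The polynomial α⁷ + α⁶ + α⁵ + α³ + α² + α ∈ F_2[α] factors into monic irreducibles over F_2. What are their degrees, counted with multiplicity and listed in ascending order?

1, 1, 1, 1, 1, 2

Write g(α) = α⁷ + α⁶ + α⁵ + α³ + α² + α.
Roots in F_2: g(0) = 0 → root; g(1) = 0 → root.
Linear factors from roots: (α), (α + 1).
Complete factorization: g(α) = (α)·(α + 1)^4·(α² + α + 1).
Factor degrees with multiplicity: 1 + 1 + 1 + 1 + 1 + 2 = 7.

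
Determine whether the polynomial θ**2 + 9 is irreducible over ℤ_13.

No

Write m(θ) = θ**2 + 9.
Check each element of ℤ_13 for a root: m(0)=9, m(1)=10, m(2)=0, m(3)=5, m(4)=12, m(5)=8, m(6)=6, m(7)=6, m(8)=8, m(9)=12, m(10)=5, m(11)=0, m(12)=10.
m(2) = 0, so (θ − 2) divides m(θ); m is reducible.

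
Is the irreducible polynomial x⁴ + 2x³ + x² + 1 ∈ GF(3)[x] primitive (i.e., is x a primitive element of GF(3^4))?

Write f(x) = x⁴ + 2x³ + x² + 1.
|GF(3^4)^×| = 3^4 − 1 = 80. Prime factorization: 80 = 2^4·5.
f is primitive ⇔ x has order 80 in GF(3)[x]/(f), i.e. x^(80/q) ≠ 1 for each prime q | 80.
x^(40) mod f = 1
x^(16) mod f = x³ + x² + 2x.
Since x^(40) = 1, the order of x divides 40 < 80; not primitive.

No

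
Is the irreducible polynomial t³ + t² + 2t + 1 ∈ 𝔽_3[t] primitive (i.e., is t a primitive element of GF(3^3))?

Yes

Write f(t) = t³ + t² + 2t + 1.
|GF(3^3)^×| = 3^3 − 1 = 26. Prime factorization: 26 = 2·13.
f is primitive ⇔ t has order 26 in GF(3)[t]/(f), i.e. t^(26/q) ≠ 1 for each prime q | 26.
t^(13) mod f = 2.
t^(2) mod f = t².
None equal 1, so t has full order 26; f is primitive.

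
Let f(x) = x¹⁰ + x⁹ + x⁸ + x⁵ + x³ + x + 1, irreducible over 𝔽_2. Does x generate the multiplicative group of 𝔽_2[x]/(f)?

|GF(2^10)^×| = 2^10 − 1 = 1023. Prime factorization: 1023 = 3·11·31.
f is primitive ⇔ x has order 1023 in GF(2)[x]/(f), i.e. x^(1023/q) ≠ 1 for each prime q | 1023.
x^(341) mod f = x⁹ + x⁷ + x⁶ + x³ + x².
x^(93) mod f = 1
x^(33) mod f = x⁹ + x⁶ + x³ + 1.
Since x^(93) = 1, the order of x divides 93 < 1023; not primitive.

No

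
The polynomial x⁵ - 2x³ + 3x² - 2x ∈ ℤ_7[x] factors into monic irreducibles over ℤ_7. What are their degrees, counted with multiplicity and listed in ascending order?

1, 1, 1, 1, 1

Write f(x) = x⁵ - 2x³ + 3x² - 2x.
Linear factors from roots: (x), (x - 1), (x - 3), (x + 2).
Complete factorization: f(x) = (x)·(x - 3)·(x - 1)·(x + 2)^2.
Factor degrees with multiplicity: 1 + 1 + 1 + 1 + 1 = 5.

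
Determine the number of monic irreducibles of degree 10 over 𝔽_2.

Gauss's count: N_{2}(10) = (1/10) Σ_{d|10} μ(10/d)·2^d.
Divisors of 10: 1, 2, 5, 10; μ(10/d) for each: 1, -1, -1, 1.
Σ = 2^1 − 2^2 − 2^5 + 2^10 = 990.
N = 990/10 = 99.

99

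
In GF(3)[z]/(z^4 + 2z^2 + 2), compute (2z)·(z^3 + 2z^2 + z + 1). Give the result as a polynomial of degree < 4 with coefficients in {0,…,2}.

Multiply in GF(3)[z]: (2z)·(z^3 + 2z^2 + z + 1) = 2z^4 + z^3 + 2z^2 + 2z.
Reduce using z^4 ≡ z^2 + 1 (mod z^4 + 2z^2 + 2).
Reduced: z^3 + z^2 + 2z + 2.

z^3 + z^2 + 2z + 2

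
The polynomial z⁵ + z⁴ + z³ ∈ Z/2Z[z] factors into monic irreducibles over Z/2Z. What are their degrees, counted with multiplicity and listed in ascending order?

1, 1, 1, 2

Write f(z) = z⁵ + z⁴ + z³.
Roots in Z/2Z: f(0) = 0 → root; f(1) = 1.
Linear factors from roots: (z).
Complete factorization: f(z) = (z)^3·(z² + z + 1).
Factor degrees with multiplicity: 1 + 1 + 1 + 2 = 5.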